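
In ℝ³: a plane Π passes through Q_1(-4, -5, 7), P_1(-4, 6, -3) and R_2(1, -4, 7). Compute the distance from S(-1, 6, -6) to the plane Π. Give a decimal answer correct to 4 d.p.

Q_1P_1 = (0, 11, -10), Q_1R_2 = (5, 1, 0); a normal to Π is Q_1P_1 × Q_1R_2 = (10, -50, -55).
Using Q_1: Π has equation 10x - 50y - 55z = -175.
n·S − d = (10)·(-1) + (-50)·(6) + (-55)·(-6) − (-175) = 195; |n| = √5625.
Distance = |195| / √5625 = 195/√5625 ≈ 2.6000.

2.6000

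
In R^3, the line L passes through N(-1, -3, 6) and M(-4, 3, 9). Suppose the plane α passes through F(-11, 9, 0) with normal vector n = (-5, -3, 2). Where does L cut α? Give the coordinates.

A direction vector for L is M − N = (-3, 6, 3).
α: n·r = n·F gives -5x - 3y + 2z = 28.
Substitute r = (-1, -3, 6) + t(-3, 6, 3) into the plane: 26 + 3t = 28, so t = 2/3.
Intersection: (-1, -3, 6) + (2/3)·(-3, 6, 3) = (-3, 1, 8).

(-3, 1, 8)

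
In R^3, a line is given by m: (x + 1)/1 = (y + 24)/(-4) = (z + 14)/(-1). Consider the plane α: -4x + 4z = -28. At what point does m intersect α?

m has direction (1, -4, -1) through (-1, -24, -14).
Substitute r = (-1, -24, -14) + t(1, -4, -1) into the plane: -52 + (-8)t = -28, so t = -3.
Intersection: (-1, -24, -14) + (-3)·(1, -4, -1) = (-4, -12, -11).

(-4, -12, -11)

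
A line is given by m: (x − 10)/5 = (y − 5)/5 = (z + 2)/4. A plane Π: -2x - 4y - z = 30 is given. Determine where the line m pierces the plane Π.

(0, -5, -10)

m has direction (5, 5, 4) through (10, 5, -2).
Substitute r = (10, 5, -2) + t(5, 5, 4) into the plane: -38 + (-34)t = 30, so t = -2.
Intersection: (10, 5, -2) + (-2)·(5, 5, 4) = (0, -5, -10).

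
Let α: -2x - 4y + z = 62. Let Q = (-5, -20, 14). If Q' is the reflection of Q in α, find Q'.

λ = (n·Q − d)/|n|² = (104 − 62)/21 = 2.
Reflection = Q − 2λn = (-5, -20, 14) − 4·(-2, -4, 1) = (3, -4, 10).

(3, -4, 10)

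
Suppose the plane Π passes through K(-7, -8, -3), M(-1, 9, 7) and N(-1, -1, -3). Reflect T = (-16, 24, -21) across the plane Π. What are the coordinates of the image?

(26, -12, 15)

KM = (6, 17, 10), KN = (6, 7, 0); a normal to Π is KM × KN = (-70, 60, -60).
Using K: Π has equation -70x + 60y - 60z = 190.
λ = (n·T − d)/|n|² = (3820 − 190)/12100 = 3/10.
Reflection = T − 2λn = (-16, 24, -21) − (3/5)·(-70, 60, -60) = (26, -12, 15).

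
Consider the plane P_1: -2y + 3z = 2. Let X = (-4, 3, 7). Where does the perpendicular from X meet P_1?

(-4, 5, 4)

Foot = X − λn with λ = (n·X − d)/|n|² = (15 − 2)/13 = 1.
Foot = (-4, 3, 7) − 1·(0, -2, 3) = (-4, 5, 4).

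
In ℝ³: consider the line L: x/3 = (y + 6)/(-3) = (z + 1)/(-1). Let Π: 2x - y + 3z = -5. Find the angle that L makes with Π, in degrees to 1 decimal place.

21.6

L has direction (3, -3, -1) through (0, -6, -1).
sin θ = |n·v| / (|n||v|) = |6| / (√14 · √19) = 0.36788.
θ ≈ 21.6°.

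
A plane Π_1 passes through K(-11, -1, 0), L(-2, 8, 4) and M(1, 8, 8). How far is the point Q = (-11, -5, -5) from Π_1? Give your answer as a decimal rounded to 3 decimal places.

KL = (9, 9, 4), KM = (12, 9, 8); a normal to Π_1 is KL × KM = (36, -24, -27).
Using K: Π_1 has equation 36x - 24y - 27z = -372.
n·Q − d = (36)·(-11) + (-24)·(-5) + (-27)·(-5) − (-372) = 231; |n| = √2601.
Distance = |231| / √2601 = 231/√2601 ≈ 4.529.

4.529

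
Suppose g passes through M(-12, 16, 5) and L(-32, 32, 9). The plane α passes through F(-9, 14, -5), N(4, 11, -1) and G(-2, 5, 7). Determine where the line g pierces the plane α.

A direction vector for g is L − M = (-20, 16, 4).
FN = (13, -3, 4), FG = (7, -9, 12); a normal to α is FN × FG = (0, -128, -96).
Using F: α has equation -128y - 96z = -1312.
Substitute r = (-12, 16, 5) + t(-20, 16, 4) into the plane: -2528 + (-2432)t = -1312, so t = -1/2.
Intersection: (-12, 16, 5) + (-1/2)·(-20, 16, 4) = (-2, 8, 3).

(-2, 8, 3)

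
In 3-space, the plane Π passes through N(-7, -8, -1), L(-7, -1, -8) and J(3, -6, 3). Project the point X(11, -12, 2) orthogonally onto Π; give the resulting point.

NL = (0, 7, -7), NJ = (10, 2, 4); a normal to Π is NL × NJ = (42, -70, -70).
Using N: Π has equation 42x - 70y - 70z = 336.
Foot = X − λn with λ = (n·X − d)/|n|² = (1162 − 336)/11564 = 1/14.
Foot = (11, -12, 2) − (1/14)·(42, -70, -70) = (8, -7, 7).

(8, -7, 7)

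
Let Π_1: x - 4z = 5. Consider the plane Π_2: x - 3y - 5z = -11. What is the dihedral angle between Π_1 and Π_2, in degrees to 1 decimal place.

cos θ = |n₁·n₂| / (|n₁||n₂|) = |21| / (√17 · √35).
θ = arccos(0.86092) ≈ 30.6°.

30.6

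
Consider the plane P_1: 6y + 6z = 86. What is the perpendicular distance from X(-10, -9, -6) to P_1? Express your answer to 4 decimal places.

n·X − d = (0)·(-10) + (6)·(-9) + (6)·(-6) − 86 = -176; |n| = √72.
Distance = |-176| / √72 = 176/√72 ≈ 20.7418.

20.7418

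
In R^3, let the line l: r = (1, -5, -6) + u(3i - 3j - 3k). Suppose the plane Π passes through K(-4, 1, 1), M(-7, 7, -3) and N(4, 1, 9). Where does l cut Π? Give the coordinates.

(-5, 1, 0)

KM = (-3, 6, -4), KN = (8, 0, 8); a normal to Π is KM × KN = (48, -8, -48).
Using K: Π has equation 48x - 8y - 48z = -248.
Substitute r = (1, -5, -6) + t(3, -3, -3) into the plane: 376 + 312t = -248, so t = -2.
Intersection: (1, -5, -6) + (-2)·(3, -3, -3) = (-5, 1, 0).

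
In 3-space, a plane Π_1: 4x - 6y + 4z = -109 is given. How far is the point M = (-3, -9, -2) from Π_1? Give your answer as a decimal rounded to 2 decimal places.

n·M − d = (4)·(-3) + (-6)·(-9) + (4)·(-2) − (-109) = 143; |n| = √68.
Distance = |143| / √68 = 143/√68 ≈ 17.34.

17.34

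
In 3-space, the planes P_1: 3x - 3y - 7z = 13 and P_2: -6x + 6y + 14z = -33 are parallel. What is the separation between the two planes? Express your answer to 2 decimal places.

0.43

Rescale P_2 by 1/(-2): 3x - 3y - 7z = 33/2. Then distance = |13 − (33/2)| / √67 ≈ 0.43.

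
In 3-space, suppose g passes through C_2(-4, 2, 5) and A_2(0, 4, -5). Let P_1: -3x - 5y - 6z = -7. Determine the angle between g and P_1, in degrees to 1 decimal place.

A direction vector for g is A_2 − C_2 = (4, 2, -10).
sin θ = |n·v| / (|n||v|) = |38| / (√70 · √120) = 0.41461.
θ ≈ 24.5°.

24.5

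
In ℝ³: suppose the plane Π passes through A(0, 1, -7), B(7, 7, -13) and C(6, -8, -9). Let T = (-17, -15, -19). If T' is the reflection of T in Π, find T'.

(7, -7, 17)

AB = (7, 6, -6), AC = (6, -9, -2); a normal to Π is AB × AC = (-66, -22, -99).
Using A: Π has equation -66x - 22y - 99z = 671.
λ = (n·T − d)/|n|² = (3333 − 671)/14641 = 2/11.
Reflection = T − 2λn = (-17, -15, -19) − (4/11)·(-66, -22, -99) = (7, -7, 17).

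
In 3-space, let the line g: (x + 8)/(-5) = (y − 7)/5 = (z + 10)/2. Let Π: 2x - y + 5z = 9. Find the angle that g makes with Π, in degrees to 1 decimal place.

7.1

g has direction (-5, 5, 2) through (-8, 7, -10).
sin θ = |n·v| / (|n||v|) = |-5| / (√30 · √54) = 0.12423.
θ ≈ 7.1°.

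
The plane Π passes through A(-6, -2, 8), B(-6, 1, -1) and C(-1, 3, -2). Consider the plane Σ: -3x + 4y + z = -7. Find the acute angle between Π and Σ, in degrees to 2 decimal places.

AB = (0, 3, -9), AC = (5, 5, -10); a normal to Π is AB × AC = (15, -45, -15).
Using A: Π has equation 15x - 45y - 15z = -120.
cos θ = |n₁·n₂| / (|n₁||n₂|) = |-240| / (√2475 · √26).
θ = arccos(0.94610) ≈ 18.90°.

18.90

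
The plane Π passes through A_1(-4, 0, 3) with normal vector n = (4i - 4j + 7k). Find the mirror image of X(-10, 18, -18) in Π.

(14, -6, 24)

Π: n·r = n·A_1 gives 4x - 4y + 7z = 5.
λ = (n·X − d)/|n|² = (-238 − 5)/81 = -3.
Reflection = X − 2λn = (-10, 18, -18) − (-6)·(4, -4, 7) = (14, -6, 24).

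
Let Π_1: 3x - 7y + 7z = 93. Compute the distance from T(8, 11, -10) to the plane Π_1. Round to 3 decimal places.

n·T − d = (3)·(8) + (-7)·(11) + (7)·(-10) − 93 = -216; |n| = √107.
Distance = |-216| / √107 = 216/√107 ≈ 20.882.

20.882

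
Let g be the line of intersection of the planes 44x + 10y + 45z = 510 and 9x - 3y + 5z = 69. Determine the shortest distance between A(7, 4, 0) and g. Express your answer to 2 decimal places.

2.74

Direction of g: (44, 10, 45) × (9, -3, 5) = (185, 185, -222).
A point on g: solving the two plane equations with x = 5 gives (5, 2, 6).
Taking (5, 2, 6) on g with direction v = (185, 185, -222): w = A − (5, 2, 6) = (2, 2, -6), and w × v = (666, -666, 0).
Distance = |w × v| / |v| = √887112 / √117734 ≈ 2.74.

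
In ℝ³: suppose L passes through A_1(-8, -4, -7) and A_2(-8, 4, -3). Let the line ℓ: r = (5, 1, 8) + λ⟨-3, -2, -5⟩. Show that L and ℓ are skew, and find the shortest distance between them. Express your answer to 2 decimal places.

A direction vector for L is A_2 − A_1 = (0, 8, 4).
Common perpendicular direction n = (0, 8, 4) × (-3, -2, -5) = (-32, -12, 24).
With w = (5, 1, 8) − (-8, -4, -7) = (13, 5, 15), w · n = -116.
Since n ≠ 0 the lines are not parallel, and w · n = -116 ≠ 0 so they do not intersect; hence they are skew.
Distance = |w · n| / |n| = |-116| / √1744 ≈ 2.78.

2.78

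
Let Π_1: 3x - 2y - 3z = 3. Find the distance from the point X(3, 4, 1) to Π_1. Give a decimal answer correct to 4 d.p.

n·X − d = (3)·(3) + (-2)·(4) + (-3)·(1) − 3 = -5; |n| = √22.
Distance = |-5| / √22 = 5/√22 ≈ 1.0660.

1.0660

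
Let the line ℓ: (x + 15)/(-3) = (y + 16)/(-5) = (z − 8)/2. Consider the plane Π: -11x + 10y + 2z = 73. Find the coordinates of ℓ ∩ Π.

ℓ has direction (-3, -5, 2) through (-15, -16, 8).
Substitute r = (-15, -16, 8) + t(-3, -5, 2) into the plane: 21 + (-13)t = 73, so t = -4.
Intersection: (-15, -16, 8) + (-4)·(-3, -5, 2) = (-3, 4, 0).

(-3, 4, 0)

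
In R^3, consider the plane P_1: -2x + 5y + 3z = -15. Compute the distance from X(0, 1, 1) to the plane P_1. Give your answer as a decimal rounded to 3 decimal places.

n·X − d = (-2)·(0) + (5)·(1) + (3)·(1) − (-15) = 23; |n| = √38.
Distance = |23| / √38 = 23/√38 ≈ 3.731.

3.731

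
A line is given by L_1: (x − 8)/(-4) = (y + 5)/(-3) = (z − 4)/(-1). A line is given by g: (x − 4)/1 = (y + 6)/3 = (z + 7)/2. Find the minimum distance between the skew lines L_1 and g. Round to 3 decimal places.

L_1 has direction (-4, -3, -1) through (8, -5, 4).
g has direction (1, 3, 2) through (4, -6, -7).
Common perpendicular direction n = (-4, -3, -1) × (1, 3, 2) = (-3, 7, -9).
With w = (4, -6, -7) − (8, -5, 4) = (-4, -1, -11), w · n = 104.
Distance = |w · n| / |n| = |104| / √139 ≈ 8.821.

8.821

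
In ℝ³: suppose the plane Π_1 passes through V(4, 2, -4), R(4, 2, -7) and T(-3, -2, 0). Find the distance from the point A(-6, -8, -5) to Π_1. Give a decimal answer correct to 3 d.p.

3.721

VR = (0, 0, -3), VT = (-7, -4, 4); a normal to Π_1 is VR × VT = (-12, 21, 0).
Using V: Π_1 has equation -12x + 21y = -6.
n·A − d = (-12)·(-6) + (21)·(-8) + (0)·(-5) − (-6) = -90; |n| = √585.
Distance = |-90| / √585 = 90/√585 ≈ 3.721.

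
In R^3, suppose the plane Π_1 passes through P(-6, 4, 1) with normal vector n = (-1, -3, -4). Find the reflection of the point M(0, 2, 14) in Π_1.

(-4, -10, -2)

Π_1: n·r = n·P gives -x - 3y - 4z = -10.
λ = (n·M − d)/|n|² = (-62 − (-10))/26 = -2.
Reflection = M − 2λn = (0, 2, 14) − (-4)·(-1, -3, -4) = (-4, -10, -2).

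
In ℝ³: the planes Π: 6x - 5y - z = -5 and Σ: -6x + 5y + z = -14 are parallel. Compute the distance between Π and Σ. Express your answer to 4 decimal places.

Rescale Σ by 1/(-1): 6x - 5y - z = 14. Then distance = |-5 − 14| / √62 ≈ 2.4130.

2.4130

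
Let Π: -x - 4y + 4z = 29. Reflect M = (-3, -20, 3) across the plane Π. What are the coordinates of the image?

(1, -4, -13)

λ = (n·M − d)/|n|² = (95 − 29)/33 = 2.
Reflection = M − 2λn = (-3, -20, 3) − 4·(-1, -4, 4) = (1, -4, -13).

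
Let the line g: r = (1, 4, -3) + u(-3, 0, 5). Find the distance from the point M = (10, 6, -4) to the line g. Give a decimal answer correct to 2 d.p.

7.48

Taking (1, 4, -3) on g with direction v = (-3, 0, 5): w = M − (1, 4, -3) = (9, 2, -1), and w × v = (10, -42, 6).
Distance = |w × v| / |v| = √1900 / √34 ≈ 7.48.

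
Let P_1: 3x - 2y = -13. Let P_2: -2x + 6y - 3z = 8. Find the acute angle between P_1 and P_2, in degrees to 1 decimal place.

cos θ = |n₁·n₂| / (|n₁||n₂|) = |-18| / (√13 · √49).
θ = arccos(0.71319) ≈ 44.5°.

44.5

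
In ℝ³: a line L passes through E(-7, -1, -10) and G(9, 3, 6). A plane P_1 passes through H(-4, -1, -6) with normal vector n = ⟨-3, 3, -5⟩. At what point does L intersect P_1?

(-3, 0, -6)

A direction vector for L is G − E = (16, 4, 16).
P_1: n·r = n·H gives -3x + 3y - 5z = 39.
Substitute r = (-7, -1, -10) + t(16, 4, 16) into the plane: 68 + (-116)t = 39, so t = 1/4.
Intersection: (-7, -1, -10) + (1/4)·(16, 4, 16) = (-3, 0, -6).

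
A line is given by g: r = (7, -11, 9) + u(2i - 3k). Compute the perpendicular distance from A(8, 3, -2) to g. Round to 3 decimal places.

Taking (7, -11, 9) on g with direction v = (2, 0, -3): w = A − (7, -11, 9) = (1, 14, -11), and w × v = (-42, -19, -28).
Distance = |w × v| / |v| = √2909 / √13 ≈ 14.959.

14.959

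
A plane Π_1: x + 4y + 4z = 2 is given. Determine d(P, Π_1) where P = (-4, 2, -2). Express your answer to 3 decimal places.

n·P − d = (1)·(-4) + (4)·(2) + (4)·(-2) − 2 = -6; |n| = √33.
Distance = |-6| / √33 = 6/√33 ≈ 1.044.

1.044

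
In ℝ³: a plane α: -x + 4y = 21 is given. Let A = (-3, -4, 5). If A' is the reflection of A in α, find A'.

λ = (n·A − d)/|n|² = (-13 − 21)/17 = -2.
Reflection = A − 2λn = (-3, -4, 5) − (-4)·(-1, 4, 0) = (-7, 12, 5).

(-7, 12, 5)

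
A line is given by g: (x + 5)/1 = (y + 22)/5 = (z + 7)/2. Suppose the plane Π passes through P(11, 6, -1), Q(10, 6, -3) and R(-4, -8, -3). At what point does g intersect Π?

(-2, -7, -1)

g has direction (1, 5, 2) through (-5, -22, -7).
PQ = (-1, 0, -2), PR = (-15, -14, -2); a normal to Π is PQ × PR = (-28, 28, 14).
Using P: Π has equation -28x + 28y + 14z = -154.
Substitute r = (-5, -22, -7) + t(1, 5, 2) into the plane: -574 + 140t = -154, so t = 3.
Intersection: (-5, -22, -7) + 3·(1, 5, 2) = (-2, -7, -1).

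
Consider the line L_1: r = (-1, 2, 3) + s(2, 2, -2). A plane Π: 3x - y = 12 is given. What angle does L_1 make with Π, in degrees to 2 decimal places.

sin θ = |n·v| / (|n||v|) = |4| / (√10 · √12) = 0.36515.
θ ≈ 21.42°.

21.42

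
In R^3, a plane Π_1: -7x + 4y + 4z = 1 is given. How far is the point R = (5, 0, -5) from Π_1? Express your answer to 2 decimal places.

6.22

n·R − d = (-7)·(5) + (4)·(0) + (4)·(-5) − 1 = -56; |n| = √81.
Distance = |-56| / √81 = 56/√81 ≈ 6.22.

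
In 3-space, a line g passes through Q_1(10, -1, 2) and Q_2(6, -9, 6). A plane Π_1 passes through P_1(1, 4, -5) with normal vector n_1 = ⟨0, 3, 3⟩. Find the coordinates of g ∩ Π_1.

(8, -5, 4)

A direction vector for g is Q_2 − Q_1 = (-4, -8, 4).
Π_1: n_1·r = n_1·P_1 gives 3y + 3z = -3.
Substitute r = (10, -1, 2) + t(-4, -8, 4) into the plane: 3 + (-12)t = -3, so t = 1/2.
Intersection: (10, -1, 2) + (1/2)·(-4, -8, 4) = (8, -5, 4).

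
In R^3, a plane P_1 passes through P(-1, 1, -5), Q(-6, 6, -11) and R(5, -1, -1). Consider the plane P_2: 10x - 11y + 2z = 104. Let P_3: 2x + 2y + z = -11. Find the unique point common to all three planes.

(1, -8, 3)

PQ = (-5, 5, -6), PR = (6, -2, 4); a normal to P_1 is PQ × PR = (8, -16, -20).
Using P: P_1 has equation 8x - 16y - 20z = 76.
Solving the 3×3 linear system 8x - 16y - 20z = 76, 10x - 11y + 2z = 104, 2x + 2y + z = -11 (e.g. by elimination or Cramer's rule, determinant = -864) gives (1, -8, 3).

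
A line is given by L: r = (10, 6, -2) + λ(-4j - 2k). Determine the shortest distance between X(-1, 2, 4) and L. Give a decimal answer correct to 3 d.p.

Taking (10, 6, -2) on L with direction v = (0, -4, -2): w = X − (10, 6, -2) = (-11, -4, 6), and w × v = (32, -22, 44).
Distance = |w × v| / |v| = √3444 / √20 ≈ 13.122.

13.122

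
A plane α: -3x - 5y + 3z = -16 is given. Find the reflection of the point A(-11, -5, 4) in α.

(1, 15, -8)

λ = (n·A − d)/|n|² = (70 − (-16))/43 = 2.
Reflection = A − 2λn = (-11, -5, 4) − 4·(-3, -5, 3) = (1, 15, -8).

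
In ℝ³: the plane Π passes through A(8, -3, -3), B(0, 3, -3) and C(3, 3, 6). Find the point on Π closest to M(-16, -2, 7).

AB = (-8, 6, 0), AC = (-5, 6, 9); a normal to Π is AB × AC = (54, 72, -18).
Using A: Π has equation 54x + 72y - 18z = 270.
Foot = M − λn with λ = (n·M − d)/|n|² = (-1134 − 270)/8424 = -1/6.
Foot = (-16, -2, 7) − (-1/6)·(54, 72, -18) = (-7, 10, 4).

(-7, 10, 4)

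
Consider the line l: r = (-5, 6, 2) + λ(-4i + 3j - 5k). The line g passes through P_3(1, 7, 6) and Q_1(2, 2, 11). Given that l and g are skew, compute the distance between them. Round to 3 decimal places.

A direction vector for g is Q_1 − P_3 = (1, -5, 5).
Common perpendicular direction n = (-4, 3, -5) × (1, -5, 5) = (-10, 15, 17).
With w = (1, 7, 6) − (-5, 6, 2) = (6, 1, 4), w · n = 23.
Distance = |w · n| / |n| = |23| / √614 ≈ 0.928.

0.928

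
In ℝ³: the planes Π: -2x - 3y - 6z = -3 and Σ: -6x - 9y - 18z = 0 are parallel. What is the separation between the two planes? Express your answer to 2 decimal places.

Rescale Σ by 1/3: -2x - 3y - 6z = 0. Then distance = |-3 − 0| / √49 ≈ 0.43.

0.43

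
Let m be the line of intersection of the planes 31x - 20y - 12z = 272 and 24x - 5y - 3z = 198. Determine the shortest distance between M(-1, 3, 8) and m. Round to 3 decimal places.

11.856

Direction of m: (31, -20, -12) × (24, -5, -3) = (0, -195, 325).
A point on m: solving the two plane equations with y = -3 gives (8, -3, 3).
Taking (8, -3, 3) on m with direction v = (0, -195, 325): w = M − (8, -3, 3) = (-9, 6, 5), and w × v = (2925, 2925, 1755).
Distance = |w × v| / |v| = √20191275 / √143650 ≈ 11.856.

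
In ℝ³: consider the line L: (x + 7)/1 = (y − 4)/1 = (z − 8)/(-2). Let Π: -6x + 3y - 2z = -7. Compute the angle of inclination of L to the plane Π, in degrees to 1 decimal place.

L has direction (1, 1, -2) through (-7, 4, 8).
sin θ = |n·v| / (|n||v|) = |1| / (√49 · √6) = 0.05832.
θ ≈ 3.3°.

3.3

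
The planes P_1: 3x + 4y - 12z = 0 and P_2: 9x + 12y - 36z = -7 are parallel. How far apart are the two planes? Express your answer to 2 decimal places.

Rescale P_2 by 1/3: 3x + 4y - 12z = -7/3. Then distance = |0 − (-7/3)| / √169 ≈ 0.18.

0.18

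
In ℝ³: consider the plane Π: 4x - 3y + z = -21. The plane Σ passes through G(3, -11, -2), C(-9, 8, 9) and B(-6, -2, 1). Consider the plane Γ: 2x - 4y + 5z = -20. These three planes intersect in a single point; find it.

(-9, -7, -6)

GC = (-12, 19, 11), GB = (-9, 9, 3); a normal to Σ is GC × GB = (-42, -63, 63).
Using G: Σ has equation -42x - 63y + 63z = 441.
Solving the 3×3 linear system 4x - 3y + z = -21, -42x - 63y + 63z = 441, 2x - 4y + 5z = -20 (e.g. by elimination or Cramer's rule, determinant = -966) gives (-9, -7, -6).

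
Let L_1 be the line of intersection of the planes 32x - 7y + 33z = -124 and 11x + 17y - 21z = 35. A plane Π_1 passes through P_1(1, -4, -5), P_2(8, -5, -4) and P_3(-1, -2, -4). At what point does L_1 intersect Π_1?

Direction of L_1: (32, -7, 33) × (11, 17, -21) = (-414, 1035, 621).
A point on L_1: solving the two plane equations with x = -1 gives (-1, -1, -3).
P_1P_2 = (7, -1, 1), P_1P_3 = (-2, 2, 1); a normal to Π_1 is P_1P_2 × P_1P_3 = (-3, -9, 12).
Using P_1: Π_1 has equation -3x - 9y + 12z = -27.
Substitute r = (-1, -1, -3) + t(-414, 1035, 621) into the plane: -24 + (-621)t = -27, so t = 1/207.
Intersection: (-1, -1, -3) + (1/207)·(-414, 1035, 621) = (-3, 4, 0).

(-3, 4, 0)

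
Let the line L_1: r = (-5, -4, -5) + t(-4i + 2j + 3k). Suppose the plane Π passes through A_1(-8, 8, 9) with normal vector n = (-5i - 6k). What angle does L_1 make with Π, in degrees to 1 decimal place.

2.7

Π: n·r = n·A_1 gives -5x - 6z = -14.
sin θ = |n·v| / (|n||v|) = |2| / (√61 · √29) = 0.04755.
θ ≈ 2.7°.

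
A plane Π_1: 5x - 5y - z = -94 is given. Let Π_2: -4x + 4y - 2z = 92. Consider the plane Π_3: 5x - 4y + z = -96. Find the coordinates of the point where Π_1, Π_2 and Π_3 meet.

(-10, 10, -6)

Solving the 3×3 linear system 5x - 5y - z = -94, -4x + 4y - 2z = 92, 5x - 4y + z = -96 (e.g. by elimination or Cramer's rule, determinant = 14) gives (-10, 10, -6).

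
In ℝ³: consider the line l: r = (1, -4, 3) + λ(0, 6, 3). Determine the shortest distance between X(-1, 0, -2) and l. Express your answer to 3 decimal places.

Taking (1, -4, 3) on l with direction v = (0, 6, 3): w = X − (1, -4, 3) = (-2, 4, -5), and w × v = (42, 6, -12).
Distance = |w × v| / |v| = √1944 / √45 ≈ 6.573.

6.573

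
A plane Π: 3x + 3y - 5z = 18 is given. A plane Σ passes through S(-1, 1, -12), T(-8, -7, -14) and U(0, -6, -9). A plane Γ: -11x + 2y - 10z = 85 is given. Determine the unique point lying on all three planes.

(-1, -8, -9)

ST = (-7, -8, -2), SU = (1, -7, 3); a normal to Σ is ST × SU = (-38, 19, 57).
Using S: Σ has equation -38x + 19y + 57z = -627.
Solving the 3×3 linear system 3x + 3y - 5z = 18, -38x + 19y + 57z = -627, -11x + 2y - 10z = 85 (e.g. by elimination or Cramer's rule, determinant = -4598) gives (-1, -8, -9).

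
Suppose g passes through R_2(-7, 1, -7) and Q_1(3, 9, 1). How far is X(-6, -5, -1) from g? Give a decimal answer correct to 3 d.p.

8.518

A direction vector for g is Q_1 − R_2 = (10, 8, 8).
Taking (-7, 1, -7) on g with direction v = (10, 8, 8): w = X − (-7, 1, -7) = (1, -6, 6), and w × v = (-96, 52, 68).
Distance = |w × v| / |v| = √16544 / √228 ≈ 8.518.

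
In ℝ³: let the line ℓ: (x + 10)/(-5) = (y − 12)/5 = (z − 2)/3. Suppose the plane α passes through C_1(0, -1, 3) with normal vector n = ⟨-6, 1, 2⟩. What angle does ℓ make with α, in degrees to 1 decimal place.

56.5

ℓ has direction (-5, 5, 3) through (-10, 12, 2).
α: n·r = n·C_1 gives -6x + y + 2z = 5.
sin θ = |n·v| / (|n||v|) = |41| / (√41 · √59) = 0.83362.
θ ≈ 56.5°.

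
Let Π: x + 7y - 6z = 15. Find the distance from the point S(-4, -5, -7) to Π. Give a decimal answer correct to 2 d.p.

n·S − d = (1)·(-4) + (7)·(-5) + (-6)·(-7) − 15 = -12; |n| = √86.
Distance = |-12| / √86 = 12/√86 ≈ 1.29.

1.29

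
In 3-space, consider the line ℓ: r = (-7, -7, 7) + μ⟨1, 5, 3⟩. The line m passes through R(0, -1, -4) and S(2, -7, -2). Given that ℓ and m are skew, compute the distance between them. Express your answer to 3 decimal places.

A direction vector for m is S − R = (2, -6, 2).
Common perpendicular direction n = (1, 5, 3) × (2, -6, 2) = (28, 4, -16).
With w = (0, -1, -4) − (-7, -7, 7) = (7, 6, -11), w · n = 396.
Distance = |w · n| / |n| = |396| / √1056 ≈ 12.186.

12.186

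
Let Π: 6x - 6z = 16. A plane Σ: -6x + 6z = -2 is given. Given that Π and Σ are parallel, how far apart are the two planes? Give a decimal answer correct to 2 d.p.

Rescale Σ by 1/(-1): 6x - 6z = 2. Then distance = |16 − 2| / √72 ≈ 1.65.

1.65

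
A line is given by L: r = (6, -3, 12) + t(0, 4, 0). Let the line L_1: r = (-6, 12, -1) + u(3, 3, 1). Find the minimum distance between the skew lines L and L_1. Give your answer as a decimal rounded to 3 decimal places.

Common perpendicular direction n = (0, 4, 0) × (3, 3, 1) = (4, 0, -12).
With w = (-6, 12, -1) − (6, -3, 12) = (-12, 15, -13), w · n = 108.
Distance = |w · n| / |n| = |108| / √160 ≈ 8.538.

8.538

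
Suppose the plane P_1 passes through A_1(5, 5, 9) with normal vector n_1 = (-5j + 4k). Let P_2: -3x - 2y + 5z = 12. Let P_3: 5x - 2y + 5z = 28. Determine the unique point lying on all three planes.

(2, 1, 4)

P_1: n_1·r = n_1·A_1 gives -5y + 4z = 11.
Solving the 3×3 linear system -5y + 4z = 11, -3x - 2y + 5z = 12, 5x - 2y + 5z = 28 (e.g. by elimination or Cramer's rule, determinant = -136) gives (2, 1, 4).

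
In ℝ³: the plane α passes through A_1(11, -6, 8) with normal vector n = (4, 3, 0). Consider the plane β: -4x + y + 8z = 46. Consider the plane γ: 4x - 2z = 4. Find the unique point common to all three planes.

(5, 2, 8)

α: n·r = n·A_1 gives 4x + 3y = 26.
Solving the 3×3 linear system 4x + 3y = 26, -4x + y + 8z = 46, 4x - 2z = 4 (e.g. by elimination or Cramer's rule, determinant = 64) gives (5, 2, 8).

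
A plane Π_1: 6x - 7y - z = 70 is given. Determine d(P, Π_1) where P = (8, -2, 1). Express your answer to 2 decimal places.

n·P − d = (6)·(8) + (-7)·(-2) + (-1)·(1) − 70 = -9; |n| = √86.
Distance = |-9| / √86 = 9/√86 ≈ 0.97.

0.97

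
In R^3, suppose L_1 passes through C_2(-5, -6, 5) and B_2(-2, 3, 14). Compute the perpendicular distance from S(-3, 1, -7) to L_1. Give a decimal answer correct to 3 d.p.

A direction vector for L_1 is B_2 − C_2 = (3, 9, 9).
Taking (-5, -6, 5) on L_1 with direction v = (3, 9, 9): w = S − (-5, -6, 5) = (2, 7, -12), and w × v = (171, -54, -3).
Distance = |w × v| / |v| = √32166 / √171 ≈ 13.715.

13.715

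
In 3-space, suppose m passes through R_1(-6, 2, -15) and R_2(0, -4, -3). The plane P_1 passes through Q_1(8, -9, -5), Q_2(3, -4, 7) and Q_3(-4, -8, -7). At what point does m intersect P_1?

A direction vector for m is R_2 − R_1 = (6, -6, 12).
Q_1Q_2 = (-5, 5, 12), Q_1Q_3 = (-12, 1, -2); a normal to P_1 is Q_1Q_2 × Q_1Q_3 = (-22, -154, 55).
Using Q_1: P_1 has equation -22x - 154y + 55z = 935.
Substitute r = (-6, 2, -15) + t(6, -6, 12) into the plane: -1001 + 1452t = 935, so t = 4/3.
Intersection: (-6, 2, -15) + (4/3)·(6, -6, 12) = (2, -6, 1).

(2, -6, 1)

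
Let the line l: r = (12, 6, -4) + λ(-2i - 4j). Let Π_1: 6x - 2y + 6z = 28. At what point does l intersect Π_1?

Substitute r = (12, 6, -4) + t(-2, -4, 0) into the plane: 36 + (-4)t = 28, so t = 2.
Intersection: (12, 6, -4) + 2·(-2, -4, 0) = (8, -2, -4).

(8, -2, -4)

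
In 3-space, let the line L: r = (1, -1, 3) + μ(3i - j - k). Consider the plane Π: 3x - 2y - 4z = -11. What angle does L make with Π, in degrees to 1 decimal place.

57.1

sin θ = |n·v| / (|n||v|) = |15| / (√29 · √11) = 0.83984.
θ ≈ 57.1°.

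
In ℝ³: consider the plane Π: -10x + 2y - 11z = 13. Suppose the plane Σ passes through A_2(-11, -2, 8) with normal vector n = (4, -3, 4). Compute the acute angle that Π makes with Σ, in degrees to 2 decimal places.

Σ: n·r = n·A_2 gives 4x - 3y + 4z = -6.
cos θ = |n₁·n₂| / (|n₁||n₂|) = |-90| / (√225 · √41).
θ = arccos(0.93704) ≈ 20.44°.

20.44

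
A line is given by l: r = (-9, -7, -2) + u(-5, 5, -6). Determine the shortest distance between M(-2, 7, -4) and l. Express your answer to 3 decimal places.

Taking (-9, -7, -2) on l with direction v = (-5, 5, -6): w = M − (-9, -7, -2) = (7, 14, -2), and w × v = (-74, 52, 105).
Distance = |w × v| / |v| = √19205 / √86 ≈ 14.944.

14.944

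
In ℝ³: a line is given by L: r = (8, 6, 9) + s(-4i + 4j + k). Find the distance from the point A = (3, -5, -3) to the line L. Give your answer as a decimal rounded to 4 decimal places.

Taking (8, 6, 9) on L with direction v = (-4, 4, 1): w = A − (8, 6, 9) = (-5, -11, -12), and w × v = (37, 53, -64).
Distance = |w × v| / |v| = √8274 / √33 ≈ 15.8344.

15.8344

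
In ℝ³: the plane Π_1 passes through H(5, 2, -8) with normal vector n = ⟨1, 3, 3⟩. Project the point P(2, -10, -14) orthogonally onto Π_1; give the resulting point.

Π_1: n·r = n·H gives x + 3y + 3z = -13.
Foot = P − λn with λ = (n·P − d)/|n|² = (-70 − (-13))/19 = -3.
Foot = (2, -10, -14) − (-3)·(1, 3, 3) = (5, -1, -5).

(5, -1, -5)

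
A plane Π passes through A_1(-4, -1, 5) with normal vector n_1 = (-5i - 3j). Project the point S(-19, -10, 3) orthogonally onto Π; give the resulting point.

(-4, -1, 3)

Π: n_1·r = n_1·A_1 gives -5x - 3y = 23.
Foot = S − λn with λ = (n·S − d)/|n|² = (125 − 23)/34 = 3.
Foot = (-19, -10, 3) − 3·(-5, -3, 0) = (-4, -1, 3).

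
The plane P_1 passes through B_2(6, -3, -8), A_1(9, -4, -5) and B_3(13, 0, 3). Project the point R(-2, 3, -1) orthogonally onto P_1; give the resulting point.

B_2A_1 = (3, -1, 3), B_2B_3 = (7, 3, 11); a normal to P_1 is B_2A_1 × B_2B_3 = (-20, -12, 16).
Using B_2: P_1 has equation -20x - 12y + 16z = -212.
Foot = R − λn with λ = (n·R − d)/|n|² = (-12 − (-212))/800 = 1/4.
Foot = (-2, 3, -1) − (1/4)·(-20, -12, 16) = (3, 6, -5).

(3, 6, -5)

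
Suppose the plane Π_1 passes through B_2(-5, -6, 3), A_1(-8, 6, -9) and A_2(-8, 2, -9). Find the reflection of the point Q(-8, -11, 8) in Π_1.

B_2A_1 = (-3, 12, -12), B_2A_2 = (-3, 8, -12); a normal to Π_1 is B_2A_1 × B_2A_2 = (-48, 0, 12).
Using B_2: Π_1 has equation -48x + 12z = 276.
λ = (n·Q − d)/|n|² = (480 − 276)/2448 = 1/12.
Reflection = Q − 2λn = (-8, -11, 8) − (1/6)·(-48, 0, 12) = (0, -11, 6).

(0, -11, 6)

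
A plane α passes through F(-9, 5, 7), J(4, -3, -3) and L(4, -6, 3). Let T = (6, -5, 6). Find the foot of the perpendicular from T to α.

(4, -7, 5)

FJ = (13, -8, -10), FL = (13, -11, -4); a normal to α is FJ × FL = (-78, -78, -39).
Using F: α has equation -78x - 78y - 39z = 39.
Foot = T − λn with λ = (n·T − d)/|n|² = (-312 − 39)/13689 = -1/39.
Foot = (6, -5, 6) − (-1/39)·(-78, -78, -39) = (4, -7, 5).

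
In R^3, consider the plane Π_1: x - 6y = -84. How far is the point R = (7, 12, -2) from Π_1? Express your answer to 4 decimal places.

3.1236

n·R − d = (1)·(7) + (-6)·(12) + (0)·(-2) − (-84) = 19; |n| = √37.
Distance = |19| / √37 = 19/√37 ≈ 3.1236.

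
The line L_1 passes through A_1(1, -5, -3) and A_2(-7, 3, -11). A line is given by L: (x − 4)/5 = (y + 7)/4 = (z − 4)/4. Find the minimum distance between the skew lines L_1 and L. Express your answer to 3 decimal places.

3.062

A direction vector for L_1 is A_2 − A_1 = (-8, 8, -8).
L has direction (5, 4, 4) through (4, -7, 4).
Common perpendicular direction n = (-8, 8, -8) × (5, 4, 4) = (64, -8, -72).
With w = (4, -7, 4) − (1, -5, -3) = (3, -2, 7), w · n = -296.
Distance = |w · n| / |n| = |-296| / √9344 ≈ 3.062.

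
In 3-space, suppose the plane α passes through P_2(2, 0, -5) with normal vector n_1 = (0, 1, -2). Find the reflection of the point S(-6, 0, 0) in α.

α: n_1·r = n_1·P_2 gives y - 2z = 10.
λ = (n·S − d)/|n|² = (0 − 10)/5 = -2.
Reflection = S − 2λn = (-6, 0, 0) − (-4)·(0, 1, -2) = (-6, 4, -8).

(-6, 4, -8)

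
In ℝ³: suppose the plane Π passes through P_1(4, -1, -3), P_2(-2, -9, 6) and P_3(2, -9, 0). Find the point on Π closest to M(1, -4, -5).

P_1P_2 = (-6, -8, 9), P_1P_3 = (-2, -8, 3); a normal to Π is P_1P_2 × P_1P_3 = (48, 0, 32).
Using P_1: Π has equation 48x + 32z = 96.
Foot = M − λn with λ = (n·M − d)/|n|² = (-112 − 96)/3328 = -1/16.
Foot = (1, -4, -5) − (-1/16)·(48, 0, 32) = (4, -4, -3).

(4, -4, -3)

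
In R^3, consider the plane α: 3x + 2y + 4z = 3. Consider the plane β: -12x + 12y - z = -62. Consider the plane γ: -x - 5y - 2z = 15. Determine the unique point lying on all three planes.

Solving the 3×3 linear system 3x + 2y + 4z = 3, -12x + 12y - z = -62, -x - 5y - 2z = 15 (e.g. by elimination or Cramer's rule, determinant = 155) gives (1, -4, 2).

(1, -4, 2)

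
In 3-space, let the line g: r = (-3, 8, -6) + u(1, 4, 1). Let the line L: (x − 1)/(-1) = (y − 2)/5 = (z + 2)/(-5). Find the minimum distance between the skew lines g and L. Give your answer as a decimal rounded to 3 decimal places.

L has direction (-1, 5, -5) through (1, 2, -2).
Common perpendicular direction n = (1, 4, 1) × (-1, 5, -5) = (-25, 4, 9).
With w = (1, 2, -2) − (-3, 8, -6) = (4, -6, 4), w · n = -88.
Distance = |w · n| / |n| = |-88| / √722 ≈ 3.275.

3.275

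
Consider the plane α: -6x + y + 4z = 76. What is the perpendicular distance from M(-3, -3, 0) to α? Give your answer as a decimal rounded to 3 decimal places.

n·M − d = (-6)·(-3) + (1)·(-3) + (4)·(0) − 76 = -61; |n| = √53.
Distance = |-61| / √53 = 61/√53 ≈ 8.379.

8.379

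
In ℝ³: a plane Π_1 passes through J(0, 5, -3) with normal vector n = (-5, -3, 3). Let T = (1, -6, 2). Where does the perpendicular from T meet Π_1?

(6, -3, -1)

Π_1: n·r = n·J gives -5x - 3y + 3z = -24.
Foot = T − λn with λ = (n·T − d)/|n|² = (19 − (-24))/43 = 1.
Foot = (1, -6, 2) − 1·(-5, -3, 3) = (6, -3, -1).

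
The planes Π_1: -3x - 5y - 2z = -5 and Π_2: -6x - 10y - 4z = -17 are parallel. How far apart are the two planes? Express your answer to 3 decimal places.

0.568

Rescale Π_2 by 1/2: -3x - 5y - 2z = -17/2. Then distance = |-5 − (-17/2)| / √38 ≈ 0.568.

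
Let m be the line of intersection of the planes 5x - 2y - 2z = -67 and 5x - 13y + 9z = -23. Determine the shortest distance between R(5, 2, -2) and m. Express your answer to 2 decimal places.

Direction of m: (5, -2, -2) × (5, -13, 9) = (-44, -55, -55).
A point on m: solving the two plane equations with x = -7 gives (-7, 6, 10).
Taking (-7, 6, 10) on m with direction v = (-44, -55, -55): w = R − (-7, 6, 10) = (12, -4, -12), and w × v = (-440, 1188, -836).
Distance = |w × v| / |v| = √2303840 / √7986 ≈ 16.98.

16.98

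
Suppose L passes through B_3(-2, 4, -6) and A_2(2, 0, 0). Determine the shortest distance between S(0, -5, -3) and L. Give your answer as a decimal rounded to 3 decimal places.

6.121

A direction vector for L is A_2 − B_3 = (4, -4, 6).
Taking (-2, 4, -6) on L with direction v = (4, -4, 6): w = S − (-2, 4, -6) = (2, -9, 3), and w × v = (-42, 0, 28).
Distance = |w × v| / |v| = √2548 / √68 ≈ 6.121.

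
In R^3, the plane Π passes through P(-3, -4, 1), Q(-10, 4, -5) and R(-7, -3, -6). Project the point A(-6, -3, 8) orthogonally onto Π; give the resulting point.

(-2, -1, 6)

PQ = (-7, 8, -6), PR = (-4, 1, -7); a normal to Π is PQ × PR = (-50, -25, 25).
Using P: Π has equation -50x - 25y + 25z = 275.
Foot = A − λn with λ = (n·A − d)/|n|² = (575 − 275)/3750 = 2/25.
Foot = (-6, -3, 8) − (2/25)·(-50, -25, 25) = (-2, -1, 6).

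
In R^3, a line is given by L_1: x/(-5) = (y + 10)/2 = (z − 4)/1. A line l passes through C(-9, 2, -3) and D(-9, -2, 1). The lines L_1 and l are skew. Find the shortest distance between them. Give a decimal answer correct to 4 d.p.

0.2604

L_1 has direction (-5, 2, 1) through (0, -10, 4).
A direction vector for l is D − C = (0, -4, 4).
Common perpendicular direction n = (-5, 2, 1) × (0, -4, 4) = (12, 20, 20).
With w = (-9, 2, -3) − (0, -10, 4) = (-9, 12, -7), w · n = -8.
Distance = |w · n| / |n| = |-8| / √944 ≈ 0.2604.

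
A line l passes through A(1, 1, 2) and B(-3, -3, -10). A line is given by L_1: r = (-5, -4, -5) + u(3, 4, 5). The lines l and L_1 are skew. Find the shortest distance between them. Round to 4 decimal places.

A direction vector for l is B − A = (-4, -4, -12).
Common perpendicular direction n = (-4, -4, -12) × (3, 4, 5) = (28, -16, -4).
With w = (-5, -4, -5) − (1, 1, 2) = (-6, -5, -7), w · n = -60.
Distance = |w · n| / |n| = |-60| / √1056 ≈ 1.8464.

1.8464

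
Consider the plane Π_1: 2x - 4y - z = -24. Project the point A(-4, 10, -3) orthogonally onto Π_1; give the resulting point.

Foot = A − λn with λ = (n·A − d)/|n|² = (-45 − (-24))/21 = -1.
Foot = (-4, 10, -3) − (-1)·(2, -4, -1) = (-2, 6, -4).

(-2, 6, -4)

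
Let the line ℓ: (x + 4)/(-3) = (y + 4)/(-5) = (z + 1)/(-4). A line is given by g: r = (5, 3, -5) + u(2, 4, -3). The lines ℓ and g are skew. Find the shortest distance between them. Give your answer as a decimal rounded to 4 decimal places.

4.7442

ℓ has direction (-3, -5, -4) through (-4, -4, -1).
Common perpendicular direction n = (-3, -5, -4) × (2, 4, -3) = (31, -17, -2).
With w = (5, 3, -5) − (-4, -4, -1) = (9, 7, -4), w · n = 168.
Distance = |w · n| / |n| = |168| / √1254 ≈ 4.7442.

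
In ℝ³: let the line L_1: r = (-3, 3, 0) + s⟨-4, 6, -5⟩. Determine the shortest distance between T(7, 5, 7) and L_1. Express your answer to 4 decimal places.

Taking (-3, 3, 0) on L_1 with direction v = (-4, 6, -5): w = T − (-3, 3, 0) = (10, 2, 7), and w × v = (-52, 22, 68).
Distance = |w × v| / |v| = √7812 / √77 ≈ 10.0725.

10.0725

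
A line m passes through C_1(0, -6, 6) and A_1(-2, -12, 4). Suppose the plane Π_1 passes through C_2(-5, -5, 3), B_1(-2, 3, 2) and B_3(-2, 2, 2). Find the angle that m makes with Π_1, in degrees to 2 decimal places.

A direction vector for m is A_1 − C_1 = (-2, -6, -2).
C_2B_1 = (3, 8, -1), C_2B_3 = (3, 7, -1); a normal to Π_1 is C_2B_1 × C_2B_3 = (-1, 0, -3).
Using C_2: Π_1 has equation -x - 3z = -4.
sin θ = |n·v| / (|n||v|) = |8| / (√10 · √44) = 0.38139.
θ ≈ 22.42°.

22.42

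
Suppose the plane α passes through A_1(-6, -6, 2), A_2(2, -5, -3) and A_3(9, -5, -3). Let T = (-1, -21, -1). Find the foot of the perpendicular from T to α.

A_1A_2 = (8, 1, -5), A_1A_3 = (15, 1, -5); a normal to α is A_1A_2 × A_1A_3 = (0, -35, -7).
Using A_1: α has equation -35y - 7z = 196.
Foot = T − λn with λ = (n·T − d)/|n|² = (742 − 196)/1274 = 3/7.
Foot = (-1, -21, -1) − (3/7)·(0, -35, -7) = (-1, -6, 2).

(-1, -6, 2)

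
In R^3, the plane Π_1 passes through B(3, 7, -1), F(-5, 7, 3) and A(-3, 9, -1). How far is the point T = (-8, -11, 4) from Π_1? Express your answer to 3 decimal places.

14.699

BF = (-8, 0, 4), BA = (-6, 2, 0); a normal to Π_1 is BF × BA = (-8, -24, -16).
Using B: Π_1 has equation -8x - 24y - 16z = -176.
n·T − d = (-8)·(-8) + (-24)·(-11) + (-16)·(4) − (-176) = 440; |n| = √896.
Distance = |440| / √896 = 440/√896 ≈ 14.699.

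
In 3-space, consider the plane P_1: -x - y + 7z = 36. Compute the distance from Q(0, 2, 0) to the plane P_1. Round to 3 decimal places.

5.321

n·Q − d = (-1)·(0) + (-1)·(2) + (7)·(0) − 36 = -38; |n| = √51.
Distance = |-38| / √51 = 38/√51 ≈ 5.321.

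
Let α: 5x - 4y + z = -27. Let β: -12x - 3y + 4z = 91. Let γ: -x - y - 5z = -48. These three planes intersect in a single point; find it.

Solving the 3×3 linear system 5x - 4y + z = -27, -12x - 3y + 4z = 91, -x - y - 5z = -48 (e.g. by elimination or Cramer's rule, determinant = 360) gives (-5, 3, 10).

(-5, 3, 10)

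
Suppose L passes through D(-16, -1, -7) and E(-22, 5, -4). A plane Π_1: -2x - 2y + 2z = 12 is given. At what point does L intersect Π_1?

A direction vector for L is E − D = (-6, 6, 3).
Substitute r = (-16, -1, -7) + t(-6, 6, 3) into the plane: 20 + 6t = 12, so t = -4/3.
Intersection: (-16, -1, -7) + (-4/3)·(-6, 6, 3) = (-8, -9, -11).

(-8, -9, -11)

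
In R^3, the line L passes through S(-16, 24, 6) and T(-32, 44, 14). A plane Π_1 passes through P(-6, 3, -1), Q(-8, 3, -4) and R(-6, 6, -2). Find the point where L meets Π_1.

A direction vector for L is T − S = (-16, 20, 8).
PQ = (-2, 0, -3), PR = (0, 3, -1); a normal to Π_1 is PQ × PR = (9, -2, -6).
Using P: Π_1 has equation 9x - 2y - 6z = -54.
Substitute r = (-16, 24, 6) + t(-16, 20, 8) into the plane: -228 + (-232)t = -54, so t = -3/4.
Intersection: (-16, 24, 6) + (-3/4)·(-16, 20, 8) = (-4, 9, 0).

(-4, 9, 0)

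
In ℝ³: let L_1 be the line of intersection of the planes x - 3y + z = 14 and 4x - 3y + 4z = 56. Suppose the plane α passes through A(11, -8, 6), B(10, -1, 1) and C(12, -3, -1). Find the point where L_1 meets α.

(6, 0, 8)

Direction of L_1: (1, -3, 1) × (4, -3, 4) = (-9, 0, 9).
A point on L_1: solving the two plane equations with x = 15 gives (15, 0, -1).
AB = (-1, 7, -5), AC = (1, 5, -7); a normal to α is AB × AC = (-24, -12, -12).
Using A: α has equation -24x - 12y - 12z = -240.
Substitute r = (15, 0, -1) + t(-9, 0, 9) into the plane: -348 + 108t = -240, so t = 1.
Intersection: (15, 0, -1) + 1·(-9, 0, 9) = (6, 0, 8).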